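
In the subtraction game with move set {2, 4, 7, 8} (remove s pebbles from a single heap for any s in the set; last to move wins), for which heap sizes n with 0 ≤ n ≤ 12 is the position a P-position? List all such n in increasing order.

0, 1, 6, 11, 12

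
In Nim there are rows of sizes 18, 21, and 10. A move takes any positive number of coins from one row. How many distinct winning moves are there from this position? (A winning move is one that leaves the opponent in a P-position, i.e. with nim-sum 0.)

1

In binary:
  10010  (18)
  10101  (21)
  01010  (10)
  -----
  01101  (13)
The overall nim-sum is X = 13. A row of size p has a winning move iff p XOR X < p (reduce it to p XOR X).
  18: 18 XOR 13 = 31 ≥ 18 — no move.
  21: 21 XOR 13 = 24 ≥ 21 — no move.
  10: 10 XOR 13 = 7 < 10 — winning move (to 7).
That gives 1 winning move.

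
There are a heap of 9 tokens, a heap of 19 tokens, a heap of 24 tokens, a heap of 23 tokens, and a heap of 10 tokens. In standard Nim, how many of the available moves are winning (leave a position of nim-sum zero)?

Write each in binary and XOR column by column:
  01001  (9)
  10011  (19)
  11000  (24)
  10111  (23)
  01010  (10)
  -----
  11111  (31)
The overall nim-sum is X = 31. A heap of size p has a winning move iff p XOR X < p (reduce it to p XOR X).
  9: 9 XOR 31 = 22 ≥ 9 — no move.
  19: 19 XOR 31 = 12 < 19 — winning move (to 12).
  24: 24 XOR 31 = 7 < 24 — winning move (to 7).
  23: 23 XOR 31 = 8 < 23 — winning move (to 8).
  10: 10 XOR 31 = 21 ≥ 10 — no move.
That gives 3 winning moves.

3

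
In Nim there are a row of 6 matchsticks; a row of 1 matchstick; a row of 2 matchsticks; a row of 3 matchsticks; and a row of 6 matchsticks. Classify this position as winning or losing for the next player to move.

Losing position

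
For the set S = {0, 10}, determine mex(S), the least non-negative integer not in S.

1

0 is in the set but 1 is not, so the mex is 1.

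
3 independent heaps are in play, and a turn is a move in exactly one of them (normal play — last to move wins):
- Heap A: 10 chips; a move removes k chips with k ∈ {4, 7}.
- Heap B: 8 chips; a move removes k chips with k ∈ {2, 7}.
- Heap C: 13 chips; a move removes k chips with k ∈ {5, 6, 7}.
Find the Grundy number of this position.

Grundy values for heap A (subtraction set {4, 7}):
k:     0  1  2  3  4  5  6  7  8  9 10
g(k):  0  0  0  0  1  1  1  1  2  2  2
So g(10) = 2.
Grundy values for heap B (subtraction set {2, 7}):
k:     0  1  2  3  4  5  6  7  8
g(k):  0  0  1  1  0  0  1  1  2
So g(8) = 2.
Build the Grundy sequence for heap C with g(k) = mex{g(k−s) : s ∈ {5, 6, 7}, s ≤ k}:
k:     0  1  2  3  4  5  6  7  8  9 10 11 12 13
g(k):  0  0  0  0  0  1  1  1  1  1  2  2  0  0
So g(13) = 0.
By the Sprague-Grundy theorem, the Grundy value of a sum of independent games is the XOR of the component values.
Combined value = 2 ⊕ 2 ⊕ 0 = 0.

0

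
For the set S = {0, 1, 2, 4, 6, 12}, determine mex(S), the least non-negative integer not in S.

The values 0, 1, 2 are all present; 3 is the first non-negative integer missing from the set.

3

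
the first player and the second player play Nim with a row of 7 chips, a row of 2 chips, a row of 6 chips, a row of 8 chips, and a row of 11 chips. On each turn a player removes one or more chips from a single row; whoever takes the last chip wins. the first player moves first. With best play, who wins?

Compute the nim-sum pairwise:
7 XOR 2 = 5
5 XOR 6 = 3
3 XOR 8 = 11
11 XOR 11 = 0
The nim-sum is 0, so this is a P-position: the player to move is in a losing position under optimal play; the first player is about to move from it and so loses — the second player wins.

the second player wins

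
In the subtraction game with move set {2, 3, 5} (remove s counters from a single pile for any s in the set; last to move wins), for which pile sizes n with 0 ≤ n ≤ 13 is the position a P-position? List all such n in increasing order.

Compute g(0), g(1), … for moves {2, 3, 5}:
g(0) = mex{} = 0
g(1) = mex{} = 0
g(2) = mex{0} = 1
g(3) = mex{0} = 1
g(4) = mex{0,1} = 2
g(5) = mex{0,1} = 2
g(6) = mex{0,1,2} = 3
g(7) = mex{1,2} = 0
g(8) = mex{1,2,3} = 0
g(9) = mex{0,2,3} = 1
g(10) = mex{0,2} = 1
g(11) = mex{0,1,3} = 2
g(12) = mex{0,1} = 2
g(13) = mex{0,1,2} = 3
The P-positions (g = 0) in 0..13 are 0, 1, 7, 8.

0, 1, 7, 8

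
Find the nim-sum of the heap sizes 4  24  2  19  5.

8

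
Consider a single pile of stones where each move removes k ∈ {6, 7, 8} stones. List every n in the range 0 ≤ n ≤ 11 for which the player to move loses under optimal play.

Grundy values for subtraction set {6, 7, 8}:
k:     0  1  2  3  4  5  6  7  8  9 10 11
g(k):  0  0  0  0  0  0  1  1  1  1  1  1
The P-positions (g = 0) in 0..11 are 0, 1, 2, 3, 4, 5.

0, 1, 2, 3, 4, 5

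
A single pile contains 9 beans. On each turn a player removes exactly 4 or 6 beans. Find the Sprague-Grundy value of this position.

Build the Grundy sequence with g(k) = mex{g(k−s) : s ∈ {4, 6}, s ≤ k}:
k:     0  1  2  3  4  5  6  7  8  9
g(k):  0  0  0  0  1  1  1  1  2  2
So g(9) = 2.

2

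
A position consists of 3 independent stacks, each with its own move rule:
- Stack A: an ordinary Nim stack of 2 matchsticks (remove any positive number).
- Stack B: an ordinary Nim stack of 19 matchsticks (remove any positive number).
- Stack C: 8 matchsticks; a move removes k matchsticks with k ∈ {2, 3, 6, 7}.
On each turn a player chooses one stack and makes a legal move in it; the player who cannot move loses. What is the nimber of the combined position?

Stack A is a plain Nim stack of size 2, so its Grundy value is 2.
Stack B is a plain Nim stack of size 19, so its Grundy value is 19.
Build the Grundy sequence for stack C with g(k) = mex{g(k−s) : s ∈ {2, 3, 6, 7}, s ≤ k}:
g(0) = mex{} = 0
g(1) = mex{} = 0
g(2) = mex{0} = 1
g(3) = mex{0} = 1
g(4) = mex{0,1} = 2
g(5) = mex{1} = 0
g(6) = mex{0,1,2} = 3
g(7) = mex{0,2} = 1
g(8) = mex{0,1,3} = 2
So g(8) = 2.
The value of a disjunctive sum is the nim-sum of the parts.
Combined value = 2 ⊕ 19 ⊕ 2 = 19.

19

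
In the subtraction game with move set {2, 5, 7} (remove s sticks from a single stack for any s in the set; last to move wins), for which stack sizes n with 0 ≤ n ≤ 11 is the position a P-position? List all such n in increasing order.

0, 1, 4, 10

Compute g(0), g(1), … for moves {2, 5, 7}:
k:     0  1  2  3  4  5  6  7  8  9 10 11
g(k):  0  0  1  1  0  2  1  3  2  2  0  3
The P-positions (g = 0) in 0..11 are 0, 1, 4, 10.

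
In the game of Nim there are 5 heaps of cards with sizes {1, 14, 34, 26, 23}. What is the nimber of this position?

32

In binary:
  000001  (1)
  001110  (14)
  100010  (34)
  011010  (26)
  010111  (23)
  ------
  100000  (32)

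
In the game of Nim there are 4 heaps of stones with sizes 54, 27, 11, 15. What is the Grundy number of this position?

41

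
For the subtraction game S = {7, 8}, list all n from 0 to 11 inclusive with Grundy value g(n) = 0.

Compute g(0), g(1), … for moves {7, 8}:
g(0) = mex{} = 0
g(1) = mex{} = 0
g(2) = mex{} = 0
g(3) = mex{} = 0
g(4) = mex{} = 0
g(5) = mex{} = 0
g(6) = mex{} = 0
g(7) = mex{0} = 1
g(8) = mex{0} = 1
g(9) = mex{0} = 1
g(10) = mex{0} = 1
g(11) = mex{0} = 1
The P-positions (g = 0) in 0..11 are 0, 1, 2, 3, 4, 5, 6.

0, 1, 2, 3, 4, 5, 6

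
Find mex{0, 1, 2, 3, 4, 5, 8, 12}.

6

The values 0, 1, 2, 3, 4, 5 are all present; 6 is the first non-negative integer missing from the set.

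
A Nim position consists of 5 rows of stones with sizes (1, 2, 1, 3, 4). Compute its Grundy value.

5

Nim-sum: 1 ⊕ 2 ⊕ 1 ⊕ 3 ⊕ 4 = 5.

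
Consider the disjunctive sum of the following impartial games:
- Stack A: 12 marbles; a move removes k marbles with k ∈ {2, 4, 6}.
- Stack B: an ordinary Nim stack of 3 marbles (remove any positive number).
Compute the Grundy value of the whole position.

Build the Grundy sequence for stack A with g(k) = mex{g(k−s) : s ∈ {2, 4, 6}, s ≤ k}:
k:     0  1  2  3  4  5  6  7  8  9 10 11 12
g(k):  0  0  1  1  2  2  3  3  0  0  1  1  2
So g(12) = 2.
Stack B is a plain Nim stack of size 3, so its Grundy value is 3.
By the Sprague-Grundy theorem, the Grundy value of a sum of independent games is the XOR of the component values.
Combined value = 2 XOR 3 = 1.

1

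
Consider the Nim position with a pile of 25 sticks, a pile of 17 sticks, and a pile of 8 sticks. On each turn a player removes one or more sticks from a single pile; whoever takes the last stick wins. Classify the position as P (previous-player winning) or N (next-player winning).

Compute the nim-sum pairwise:
25 XOR 17 = 8
8 XOR 8 = 0
The nim-sum is 0, so this is a P-position: the player to move is in a losing position under optimal play.

P-position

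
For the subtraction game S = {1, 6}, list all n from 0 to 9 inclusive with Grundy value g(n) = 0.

0, 2, 4, 7, 9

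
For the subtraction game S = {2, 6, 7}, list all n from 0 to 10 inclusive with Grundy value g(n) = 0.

0, 1, 4, 5, 9

Grundy values for subtraction set {2, 6, 7}:
k:     0  1  2  3  4  5  6  7  8  9 10
g(k):  0  0  1  1  0  0  1  1  2  0  3
The P-positions (g = 0) in 0..10 are 0, 1, 4, 5, 9.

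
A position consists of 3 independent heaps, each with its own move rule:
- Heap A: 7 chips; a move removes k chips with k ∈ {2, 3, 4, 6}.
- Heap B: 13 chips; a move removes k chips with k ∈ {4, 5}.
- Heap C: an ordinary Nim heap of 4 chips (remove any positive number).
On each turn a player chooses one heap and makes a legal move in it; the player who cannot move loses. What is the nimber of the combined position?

Build the Grundy sequence for heap A with g(k) = mex{g(k−s) : s ∈ {2, 3, 4, 6}, s ≤ k}:
k:     0  1  2  3  4  5  6  7
g(k):  0  0  1  1  2  2  3  3
So g(7) = 3.
For heap B, compute g(0), g(1), … with moves {4, 5}:
k:     0  1  2  3  4  5  6  7  8  9 10 11 12 13
g(k):  0  0  0  0  1  1  1  1  2  0  0  0  0  1
So g(13) = 1.
Heap C is a plain Nim heap of size 4, so its Grundy value is 4.
By the Sprague-Grundy theorem, the Grundy value of a sum of independent games is the XOR of the component values.
Combined value = 3 ⊕ 1 ⊕ 4 = 6.

6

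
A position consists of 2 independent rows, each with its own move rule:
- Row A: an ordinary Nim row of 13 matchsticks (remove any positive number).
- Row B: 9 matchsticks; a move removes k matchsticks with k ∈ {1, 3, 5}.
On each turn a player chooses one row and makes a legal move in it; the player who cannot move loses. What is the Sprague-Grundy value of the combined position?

Row A is a plain Nim row of size 13, so its Grundy value is 13.
For row B, compute g(0), g(1), … with moves {1, 3, 5}:
k:     0  1  2  3  4  5  6  7  8  9
g(k):  0  1  0  1  0  1  0  1  0  1
So g(9) = 1.
The value of a disjunctive sum is the nim-sum of the parts.
Combined value = 13 ⊕ 1 = 12.

12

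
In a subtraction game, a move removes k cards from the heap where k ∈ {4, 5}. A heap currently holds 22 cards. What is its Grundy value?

Grundy values for subtraction set {4, 5}:
k:     0  1  2  3  4  5  6  7  8  9 10 11 12 13 14 15 16 17 18 19 20 21 22
g(k):  0  0  0  0  1  1  1  1  2  0  0  0  0  1  1  1  1  2  0  0  0  0  1
So g(22) = 1.

1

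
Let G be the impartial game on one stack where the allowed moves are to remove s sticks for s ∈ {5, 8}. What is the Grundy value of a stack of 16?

0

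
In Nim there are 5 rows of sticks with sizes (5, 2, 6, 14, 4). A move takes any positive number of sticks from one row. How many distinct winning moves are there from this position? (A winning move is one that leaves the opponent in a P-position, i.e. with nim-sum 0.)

Compute the nim-sum pairwise:
5 ⊕ 2 = 7
7 ⊕ 6 = 1
1 ⊕ 14 = 15
15 ⊕ 4 = 11
The overall nim-sum is X = 11. A row of size p has a winning move iff p XOR X < p (reduce it to p XOR X).
  5: 5 XOR 11 = 14 ≥ 5 — no move.
  2: 2 XOR 11 = 9 ≥ 2 — no move.
  6: 6 XOR 11 = 13 ≥ 6 — no move.
  14: 14 XOR 11 = 5 < 14 — winning move (to 5).
  4: 4 XOR 11 = 15 ≥ 4 — no move.
That gives 1 winning move.

1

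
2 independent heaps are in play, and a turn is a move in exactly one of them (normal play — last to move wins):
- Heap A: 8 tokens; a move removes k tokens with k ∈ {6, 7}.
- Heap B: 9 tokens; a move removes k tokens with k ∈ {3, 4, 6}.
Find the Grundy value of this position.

1

Build the Grundy sequence for heap A with g(k) = mex{g(k−s) : s ∈ {6, 7}, s ≤ k}:
k:     0  1  2  3  4  5  6  7  8
g(k):  0  0  0  0  0  0  1  1  1
So g(8) = 1.
Grundy values for heap B (subtraction set {3, 4, 6}):
k:     0  1  2  3  4  5  6  7  8  9
g(k):  0  0  0  1  1  1  2  2  2  0
So g(9) = 0.
By the Sprague-Grundy theorem, the Grundy value of a sum of independent games is the XOR of the component values.
Combined value = 1 XOR 0 = 1.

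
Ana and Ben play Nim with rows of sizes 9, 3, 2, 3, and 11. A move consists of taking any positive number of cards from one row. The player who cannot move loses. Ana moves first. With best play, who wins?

Ben wins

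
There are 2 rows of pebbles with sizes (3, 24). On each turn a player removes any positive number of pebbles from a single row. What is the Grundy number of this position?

Compute the nim-sum pairwise:
3 XOR 24 = 27

27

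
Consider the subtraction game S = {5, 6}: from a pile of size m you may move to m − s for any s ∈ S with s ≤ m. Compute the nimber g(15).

Build the Grundy sequence with g(k) = mex{g(k−s) : s ∈ {5, 6}, s ≤ k}:
k:     0  1  2  3  4  5  6  7  8  9 10 11 12 13 14 15
g(k):  0  0  0  0  0  1  1  1  1  1  2  0  0  0  0  0
So g(15) = 0.

0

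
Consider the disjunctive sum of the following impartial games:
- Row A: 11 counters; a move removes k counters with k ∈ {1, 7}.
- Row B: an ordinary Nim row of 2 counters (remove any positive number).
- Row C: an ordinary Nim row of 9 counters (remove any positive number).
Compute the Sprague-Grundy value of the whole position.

Build the Grundy sequence for row A with g(k) = mex{g(k−s) : s ∈ {1, 7}, s ≤ k}:
k:     0  1  2  3  4  5  6  7  8  9 10 11
g(k):  0  1  0  1  0  1  0  1  0  1  0  1
So g(11) = 1.
Row B is a plain Nim row of size 2, so its Grundy value is 2.
Row C is a plain Nim row of size 9, so its Grundy value is 9.
The value of a disjunctive sum is the nim-sum of the parts.
Combined value = 1 XOR 2 XOR 9 = 10.

10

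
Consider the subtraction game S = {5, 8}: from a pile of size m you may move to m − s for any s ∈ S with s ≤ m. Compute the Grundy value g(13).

0

Build the Grundy sequence with g(k) = mex{g(k−s) : s ∈ {5, 8}, s ≤ k}:
g(0) = mex{} = 0
g(1) = mex{} = 0
g(2) = mex{} = 0
g(3) = mex{} = 0
g(4) = mex{} = 0
g(5) = mex{0} = 1
g(6) = mex{0} = 1
g(7) = mex{0} = 1
g(8) = mex{0} = 1
g(9) = mex{0} = 1
g(10) = mex{0,1} = 2
g(11) = mex{0,1} = 2
g(12) = mex{0,1} = 2
g(13) = mex{1} = 0
So g(13) = 0.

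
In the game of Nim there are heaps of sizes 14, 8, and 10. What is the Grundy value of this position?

Compute the nim-sum pairwise:
14 ^ 8 = 6
6 ^ 10 = 12

12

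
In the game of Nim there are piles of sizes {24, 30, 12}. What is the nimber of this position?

10

In binary:
  11000  (24)
  11110  (30)
  01100  (12)
  -----
  01010  (10)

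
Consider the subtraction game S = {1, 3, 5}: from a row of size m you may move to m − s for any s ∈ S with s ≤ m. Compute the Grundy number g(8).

0

Compute g(0), g(1), … for moves {1, 3, 5}:
k:     0  1  2  3  4  5  6  7  8
g(k):  0  1  0  1  0  1  0  1  0
So g(8) = 0.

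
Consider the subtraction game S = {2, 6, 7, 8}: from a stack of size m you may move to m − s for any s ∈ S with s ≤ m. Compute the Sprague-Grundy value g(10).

Grundy values for subtraction set {2, 6, 7, 8}:
k:     0  1  2  3  4  5  6  7  8  9 10
g(k):  0  0  1  1  0  0  1  1  2  2  3
So g(10) = 3.

3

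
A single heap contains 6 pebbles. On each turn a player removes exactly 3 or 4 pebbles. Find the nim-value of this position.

2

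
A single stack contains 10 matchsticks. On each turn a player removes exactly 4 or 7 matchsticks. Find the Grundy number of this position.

Compute g(0), g(1), … for moves {4, 7}:
k:     0  1  2  3  4  5  6  7  8  9 10
g(k):  0  0  0  0  1  1  1  1  2  2  2
So g(10) = 2.

2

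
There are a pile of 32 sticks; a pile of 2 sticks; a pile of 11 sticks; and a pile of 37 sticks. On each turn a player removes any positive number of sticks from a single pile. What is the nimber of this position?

Nim-sum: 32 ^ 2 ^ 11 ^ 37 = 12.

12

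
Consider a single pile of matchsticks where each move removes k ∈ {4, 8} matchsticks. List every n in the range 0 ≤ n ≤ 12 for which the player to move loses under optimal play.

0, 1, 2, 3, 12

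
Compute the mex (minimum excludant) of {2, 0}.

1

0 is in the set but 1 is not, so the mex is 1.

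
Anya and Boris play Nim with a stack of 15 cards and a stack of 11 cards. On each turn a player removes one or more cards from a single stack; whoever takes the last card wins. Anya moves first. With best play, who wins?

Anya wins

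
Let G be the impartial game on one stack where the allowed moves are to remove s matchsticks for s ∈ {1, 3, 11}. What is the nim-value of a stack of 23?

Build the Grundy sequence with g(k) = mex{g(k−s) : s ∈ {1, 3, 11}, s ≤ k}:
k:     0  1  2  3  4  5  6  7  8  9 10 11 12 13 14 15 16 17 18 19 20 21 22 23
g(k):  0  1  0  1  0  1  0  1  0  1  0  1  0  1  0  1  0  1  0  1  0  1  0  1
So g(23) = 1.

1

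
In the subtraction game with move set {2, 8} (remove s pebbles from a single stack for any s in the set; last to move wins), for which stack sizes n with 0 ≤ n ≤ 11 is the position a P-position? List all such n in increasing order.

Build the Grundy sequence with g(k) = mex{g(k−s) : s ∈ {2, 8}, s ≤ k}:
k:     0  1  2  3  4  5  6  7  8  9 10 11
g(k):  0  0  1  1  0  0  1  1  2  2  0  0
The P-positions (g = 0) in 0..11 are 0, 1, 4, 5, 10, 11.

0, 1, 4, 5, 10, 11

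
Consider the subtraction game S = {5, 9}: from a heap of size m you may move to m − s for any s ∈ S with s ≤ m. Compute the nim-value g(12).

2

Compute g(0), g(1), … for moves {5, 9}:
k:     0  1  2  3  4  5  6  7  8  9 10 11 12
g(k):  0  0  0  0  0  1  1  1  1  1  2  2  2
So g(12) = 2.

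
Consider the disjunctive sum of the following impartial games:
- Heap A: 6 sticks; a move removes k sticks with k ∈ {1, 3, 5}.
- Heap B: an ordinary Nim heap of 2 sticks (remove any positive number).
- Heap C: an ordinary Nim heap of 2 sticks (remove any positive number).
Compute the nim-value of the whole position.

0

Grundy values for heap A (subtraction set {1, 3, 5}):
k:     0  1  2  3  4  5  6
g(k):  0  1  0  1  0  1  0
So g(6) = 0.
Heap B is a plain Nim heap of size 2, so its Grundy value is 2.
Heap C is a plain Nim heap of size 2, so its Grundy value is 2.
By the Sprague-Grundy theorem, the Grundy value of a sum of independent games is the XOR of the component values.
Combined value = 0 XOR 2 XOR 2 = 0.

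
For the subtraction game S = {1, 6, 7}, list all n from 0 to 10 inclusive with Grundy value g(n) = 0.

0, 2, 4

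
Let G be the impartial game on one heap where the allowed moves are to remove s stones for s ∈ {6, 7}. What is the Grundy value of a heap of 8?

Grundy values for subtraction set {6, 7}:
k:     0  1  2  3  4  5  6  7  8
g(k):  0  0  0  0  0  0  1  1  1
So g(8) = 1.

1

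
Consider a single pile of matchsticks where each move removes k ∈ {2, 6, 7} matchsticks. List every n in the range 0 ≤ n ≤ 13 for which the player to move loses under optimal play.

0, 1, 4, 5, 9, 13

Build the Grundy sequence with g(k) = mex{g(k−s) : s ∈ {2, 6, 7}, s ≤ k}:
g(0) = mex{} = 0
g(1) = mex{} = 0
g(2) = mex{0} = 1
g(3) = mex{0} = 1
g(4) = mex{1} = 0
g(5) = mex{1} = 0
g(6) = mex{0} = 1
g(7) = mex{0} = 1
g(8) = mex{0,1} = 2
g(9) = mex{1} = 0
g(10) = mex{0,1,2} = 3
g(11) = mex{0} = 1
g(12) = mex{0,1,3} = 2
g(13) = mex{1} = 0
The P-positions (g = 0) in 0..13 are 0, 1, 4, 5, 9, 13.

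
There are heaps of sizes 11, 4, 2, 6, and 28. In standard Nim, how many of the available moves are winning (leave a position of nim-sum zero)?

1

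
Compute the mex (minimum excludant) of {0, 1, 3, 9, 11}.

The values 0, 1 are all present; 2 is the first non-negative integer missing from the set.

2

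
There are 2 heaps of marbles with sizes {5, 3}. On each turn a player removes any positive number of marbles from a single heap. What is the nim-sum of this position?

Compute the nim-sum pairwise:
5 ^ 3 = 6

6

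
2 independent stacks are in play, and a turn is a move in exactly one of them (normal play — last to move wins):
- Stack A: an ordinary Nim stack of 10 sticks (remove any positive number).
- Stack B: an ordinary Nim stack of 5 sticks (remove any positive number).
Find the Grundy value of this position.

Stack A is a plain Nim stack of size 10, so its Grundy value is 10.
Stack B is a plain Nim stack of size 5, so its Grundy value is 5.
The value of a disjunctive sum is the nim-sum of the parts.
Combined value = 10 ⊕ 5 = 15.

15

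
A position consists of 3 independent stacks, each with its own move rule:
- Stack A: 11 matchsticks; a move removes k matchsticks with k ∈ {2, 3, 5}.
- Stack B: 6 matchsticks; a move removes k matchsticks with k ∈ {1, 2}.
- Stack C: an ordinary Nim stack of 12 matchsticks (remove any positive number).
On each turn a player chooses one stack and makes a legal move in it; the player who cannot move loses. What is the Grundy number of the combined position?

Build the Grundy sequence for stack A with g(k) = mex{g(k−s) : s ∈ {2, 3, 5}, s ≤ k}:
g(0) = mex{} = 0
g(1) = mex{} = 0
g(2) = mex{0} = 1
g(3) = mex{0} = 1
g(4) = mex{0,1} = 2
g(5) = mex{0,1} = 2
g(6) = mex{0,1,2} = 3
g(7) = mex{1,2} = 0
g(8) = mex{1,2,3} = 0
g(9) = mex{0,2,3} = 1
g(10) = mex{0,2} = 1
g(11) = mex{0,1,3} = 2
So g(11) = 2.
Build the Grundy sequence for stack B with g(k) = mex{g(k−s) : s ∈ {1, 2}, s ≤ k}:
g(0) = mex{} = 0
g(1) = mex{0} = 1
g(2) = mex{0,1} = 2
g(3) = mex{1,2} = 0
g(4) = mex{0,2} = 1
g(5) = mex{0,1} = 2
g(6) = mex{1,2} = 0
So g(6) = 0.
Stack C is a plain Nim stack of size 12, so its Grundy value is 12.
By the Sprague-Grundy theorem, the Grundy value of a sum of independent games is the XOR of the component values.
Combined value = 2 ⊕ 0 ⊕ 12 = 14.

14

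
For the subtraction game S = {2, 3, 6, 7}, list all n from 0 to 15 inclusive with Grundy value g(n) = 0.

Grundy values for subtraction set {2, 3, 6, 7}:
k:     0  1  2  3  4  5  6  7  8  9 10 11 12 13 14 15
g(k):  0  0  1  1  2  0  3  1  2  0  0  1  1  2  0  3
The P-positions (g = 0) in 0..15 are 0, 1, 5, 9, 10, 14.

0, 1, 5, 9, 10, 14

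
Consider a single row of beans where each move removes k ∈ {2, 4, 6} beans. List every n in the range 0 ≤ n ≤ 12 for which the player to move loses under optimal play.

0, 1, 8, 9

Compute g(0), g(1), … for moves {2, 4, 6}:
k:     0  1  2  3  4  5  6  7  8  9 10 11 12
g(k):  0  0  1  1  2  2  3  3  0  0  1  1  2
The P-positions (g = 0) in 0..12 are 0, 1, 8, 9.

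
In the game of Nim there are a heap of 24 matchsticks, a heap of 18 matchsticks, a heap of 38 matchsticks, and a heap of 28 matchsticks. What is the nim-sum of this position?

48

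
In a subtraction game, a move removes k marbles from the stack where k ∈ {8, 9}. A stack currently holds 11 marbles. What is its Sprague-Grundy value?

Compute g(0), g(1), … for moves {8, 9}:
k:     0  1  2  3  4  5  6  7  8  9 10 11
g(k):  0  0  0  0  0  0  0  0  1  1  1  1
So g(11) = 1.

1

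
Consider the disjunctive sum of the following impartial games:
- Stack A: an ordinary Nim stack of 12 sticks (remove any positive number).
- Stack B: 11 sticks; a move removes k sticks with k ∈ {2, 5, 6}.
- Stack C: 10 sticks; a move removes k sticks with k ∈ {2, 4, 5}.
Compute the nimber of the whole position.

13

Stack A is a plain Nim stack of size 12, so its Grundy value is 12.
Build the Grundy sequence for stack B with g(k) = mex{g(k−s) : s ∈ {2, 5, 6}, s ≤ k}:
k:     0  1  2  3  4  5  6  7  8  9 10 11
g(k):  0  0  1  1  0  2  1  3  0  2  1  0
So g(11) = 0.
Grundy values for stack C (subtraction set {2, 4, 5}):
g(0) = mex{} = 0
g(1) = mex{} = 0
g(2) = mex{0} = 1
g(3) = mex{0} = 1
g(4) = mex{0,1} = 2
g(5) = mex{0,1} = 2
g(6) = mex{0,1,2} = 3
g(7) = mex{1,2} = 0
g(8) = mex{1,2,3} = 0
g(9) = mex{0,2} = 1
g(10) = mex{0,2,3} = 1
So g(10) = 1.
By the Sprague-Grundy theorem, the Grundy value of a sum of independent games is the XOR of the component values.
Combined value = 12 ⊕ 0 ⊕ 1 = 13.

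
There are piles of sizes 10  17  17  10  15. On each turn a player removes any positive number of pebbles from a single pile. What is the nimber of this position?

In binary:
  01010  (10)
  10001  (17)
  10001  (17)
  01010  (10)
  01111  (15)
  -----
  01111  (15)

15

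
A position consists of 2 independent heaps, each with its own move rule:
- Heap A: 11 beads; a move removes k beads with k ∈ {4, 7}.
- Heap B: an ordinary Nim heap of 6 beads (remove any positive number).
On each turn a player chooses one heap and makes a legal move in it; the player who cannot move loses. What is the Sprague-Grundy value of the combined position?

6

For heap A, compute g(0), g(1), … with moves {4, 7}:
g(0) = mex{} = 0
g(1) = mex{} = 0
g(2) = mex{} = 0
g(3) = mex{} = 0
g(4) = mex{0} = 1
g(5) = mex{0} = 1
g(6) = mex{0} = 1
g(7) = mex{0} = 1
g(8) = mex{0,1} = 2
g(9) = mex{0,1} = 2
g(10) = mex{0,1} = 2
g(11) = mex{1} = 0
So g(11) = 0.
Heap B is a plain Nim heap of size 6, so its Grundy value is 6.
By the Sprague-Grundy theorem, the Grundy value of a sum of independent games is the XOR of the component values.
Combined value = 0 ⊕ 6 = 6.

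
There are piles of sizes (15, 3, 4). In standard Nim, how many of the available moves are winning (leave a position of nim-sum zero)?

1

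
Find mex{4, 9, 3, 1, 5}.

0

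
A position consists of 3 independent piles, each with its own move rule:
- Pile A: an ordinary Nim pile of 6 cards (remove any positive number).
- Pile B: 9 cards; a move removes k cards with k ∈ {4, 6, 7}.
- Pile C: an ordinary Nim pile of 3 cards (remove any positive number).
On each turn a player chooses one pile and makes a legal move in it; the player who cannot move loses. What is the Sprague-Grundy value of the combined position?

7

Pile A is a plain Nim pile of size 6, so its Grundy value is 6.
Build the Grundy sequence for pile B with g(k) = mex{g(k−s) : s ∈ {4, 6, 7}, s ≤ k}:
k:     0  1  2  3  4  5  6  7  8  9
g(k):  0  0  0  0  1  1  1  1  2  2
So g(9) = 2.
Pile C is a plain Nim pile of size 3, so its Grundy value is 3.
The value of a disjunctive sum is the nim-sum of the parts.
Combined value = 6 ⊕ 2 ⊕ 3 = 7.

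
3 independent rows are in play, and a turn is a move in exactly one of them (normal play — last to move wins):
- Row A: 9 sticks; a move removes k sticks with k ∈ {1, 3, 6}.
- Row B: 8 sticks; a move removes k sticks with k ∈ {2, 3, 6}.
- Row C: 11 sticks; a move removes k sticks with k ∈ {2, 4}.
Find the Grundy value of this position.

0

Build the Grundy sequence for row A with g(k) = mex{g(k−s) : s ∈ {1, 3, 6}, s ≤ k}:
k:     0  1  2  3  4  5  6  7  8  9
g(k):  0  1  0  1  0  1  2  3  2  0
So g(9) = 0.
Grundy values for row B (subtraction set {2, 3, 6}):
g(0) = mex{} = 0
g(1) = mex{} = 0
g(2) = mex{0} = 1
g(3) = mex{0} = 1
g(4) = mex{0,1} = 2
g(5) = mex{1} = 0
g(6) = mex{0,1,2} = 3
g(7) = mex{0,2} = 1
g(8) = mex{0,1,3} = 2
So g(8) = 2.
Grundy values for row C (subtraction set {2, 4}):
k:     0  1  2  3  4  5  6  7  8  9 10 11
g(k):  0  0  1  1  2  2  0  0  1  1  2  2
So g(11) = 2.
The value of a disjunctive sum is the nim-sum of the parts.
Combined value = 0 ⊕ 2 ⊕ 2 = 0.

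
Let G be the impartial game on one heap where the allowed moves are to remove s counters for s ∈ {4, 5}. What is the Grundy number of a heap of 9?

0

Compute g(0), g(1), … for moves {4, 5}:
g(0) = mex{} = 0
g(1) = mex{} = 0
g(2) = mex{} = 0
g(3) = mex{} = 0
g(4) = mex{0} = 1
g(5) = mex{0} = 1
g(6) = mex{0} = 1
g(7) = mex{0} = 1
g(8) = mex{0,1} = 2
g(9) = mex{1} = 0
So g(9) = 0.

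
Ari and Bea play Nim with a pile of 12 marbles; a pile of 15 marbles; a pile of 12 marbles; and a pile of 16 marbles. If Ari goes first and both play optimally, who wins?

Ari wins

Compute the nim-sum pairwise:
12 ^ 15 = 3
3 ^ 12 = 15
15 ^ 16 = 31
The nim-sum is 31 ≠ 0, so this is an N-position: the player to move can win; Ari has a winning move.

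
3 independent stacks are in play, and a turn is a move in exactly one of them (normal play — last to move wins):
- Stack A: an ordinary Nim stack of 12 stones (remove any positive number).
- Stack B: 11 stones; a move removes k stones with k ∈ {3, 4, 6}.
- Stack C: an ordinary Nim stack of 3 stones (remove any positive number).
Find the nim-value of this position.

Stack A is a plain Nim stack of size 12, so its Grundy value is 12.
Grundy values for stack B (subtraction set {3, 4, 6}):
g(0) = mex{} = 0
g(1) = mex{} = 0
g(2) = mex{} = 0
g(3) = mex{0} = 1
g(4) = mex{0} = 1
g(5) = mex{0} = 1
g(6) = mex{0,1} = 2
g(7) = mex{0,1} = 2
g(8) = mex{0,1} = 2
g(9) = mex{1,2} = 0
g(10) = mex{1,2} = 0
g(11) = mex{1,2} = 0
So g(11) = 0.
Stack C is a plain Nim stack of size 3, so its Grundy value is 3.
The value of a disjunctive sum is the nim-sum of the parts.
Combined value = 12 ⊕ 0 ⊕ 3 = 15.

15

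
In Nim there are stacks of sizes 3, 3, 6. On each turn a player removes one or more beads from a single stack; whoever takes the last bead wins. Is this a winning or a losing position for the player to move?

In binary:
  011  (3)
  011  (3)
  110  (6)
  ---
  110  (6)
The nim-sum is 6 ≠ 0, so this is an N-position: the player to move can win.

Winning position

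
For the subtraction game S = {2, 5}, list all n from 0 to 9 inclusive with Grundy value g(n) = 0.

0, 1, 4, 7, 8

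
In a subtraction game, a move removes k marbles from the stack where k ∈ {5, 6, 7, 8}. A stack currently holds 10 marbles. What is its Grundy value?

Build the Grundy sequence with g(k) = mex{g(k−s) : s ∈ {5, 6, 7, 8}, s ≤ k}:
g(0) = mex{} = 0
g(1) = mex{} = 0
g(2) = mex{} = 0
g(3) = mex{} = 0
g(4) = mex{} = 0
g(5) = mex{0} = 1
g(6) = mex{0} = 1
g(7) = mex{0} = 1
g(8) = mex{0} = 1
g(9) = mex{0} = 1
g(10) = mex{0,1} = 2
So g(10) = 2.

2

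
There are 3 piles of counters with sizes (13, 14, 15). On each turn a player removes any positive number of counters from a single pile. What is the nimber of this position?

12

In binary:
  1101  (13)
  1110  (14)
  1111  (15)
  ----
  1100  (12)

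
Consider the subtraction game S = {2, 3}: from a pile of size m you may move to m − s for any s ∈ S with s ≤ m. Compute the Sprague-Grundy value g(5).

0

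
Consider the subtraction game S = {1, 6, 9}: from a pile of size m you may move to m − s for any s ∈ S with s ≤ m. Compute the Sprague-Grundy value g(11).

Compute g(0), g(1), … for moves {1, 6, 9}:
k:     0  1  2  3  4  5  6  7  8  9 10 11
g(k):  0  1  0  1  0  1  2  0  1  2  3  2
So g(11) = 2.

2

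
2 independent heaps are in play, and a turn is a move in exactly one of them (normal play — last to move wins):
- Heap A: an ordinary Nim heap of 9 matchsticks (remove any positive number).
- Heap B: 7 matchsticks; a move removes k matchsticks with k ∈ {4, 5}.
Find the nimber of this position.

Heap A is a plain Nim heap of size 9, so its Grundy value is 9.
Grundy values for heap B (subtraction set {4, 5}):
k:     0  1  2  3  4  5  6  7
g(k):  0  0  0  0  1  1  1  1
So g(7) = 1.
The value of a disjunctive sum is the nim-sum of the parts.
Combined value = 9 ⊕ 1 = 8.

8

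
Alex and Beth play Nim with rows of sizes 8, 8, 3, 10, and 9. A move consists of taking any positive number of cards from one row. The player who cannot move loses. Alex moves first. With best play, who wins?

Compute the nim-sum pairwise:
8 ^ 8 = 0
0 ^ 3 = 3
3 ^ 10 = 9
9 ^ 9 = 0
The nim-sum is 0, so this is a P-position: the player to move is in a losing position under optimal play; Alex is about to move from it and so loses — Beth wins.

Beth wins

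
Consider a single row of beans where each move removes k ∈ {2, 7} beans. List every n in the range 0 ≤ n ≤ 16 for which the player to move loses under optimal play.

0, 1, 4, 5, 9, 10, 13, 14

Grundy values for subtraction set {2, 7}:
k:     0  1  2  3  4  5  6  7  8  9 10 11 12 13 14 15 16
g(k):  0  0  1  1  0  0  1  1  2  0  0  1  1  0  0  1  1
The P-positions (g = 0) in 0..16 are 0, 1, 4, 5, 9, 10, 13, 14.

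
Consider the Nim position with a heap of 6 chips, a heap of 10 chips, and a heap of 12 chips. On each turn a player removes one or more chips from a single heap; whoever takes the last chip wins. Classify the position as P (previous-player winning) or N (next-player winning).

Compute the nim-sum pairwise:
6 XOR 10 = 12
12 XOR 12 = 0
The nim-sum is 0, so this is a P-position: the player to move is in a losing position under optimal play.

P-position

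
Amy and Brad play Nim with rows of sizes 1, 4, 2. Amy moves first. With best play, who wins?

Amy wins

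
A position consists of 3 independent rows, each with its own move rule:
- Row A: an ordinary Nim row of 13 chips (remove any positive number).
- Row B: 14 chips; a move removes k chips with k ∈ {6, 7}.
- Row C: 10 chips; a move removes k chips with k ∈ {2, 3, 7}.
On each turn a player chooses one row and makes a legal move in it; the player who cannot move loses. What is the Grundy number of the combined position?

Row A is a plain Nim row of size 13, so its Grundy value is 13.
For row B, compute g(0), g(1), … with moves {6, 7}:
g(0) = mex{} = 0
g(1) = mex{} = 0
g(2) = mex{} = 0
g(3) = mex{} = 0
g(4) = mex{} = 0
g(5) = mex{} = 0
g(6) = mex{0} = 1
g(7) = mex{0} = 1
g(8) = mex{0} = 1
g(9) = mex{0} = 1
g(10) = mex{0} = 1
g(11) = mex{0} = 1
g(12) = mex{0,1} = 2
g(13) = mex{1} = 0
g(14) = mex{1} = 0
So g(14) = 0.
Build the Grundy sequence for row C with g(k) = mex{g(k−s) : s ∈ {2, 3, 7}, s ≤ k}:
g(0) = mex{} = 0
g(1) = mex{} = 0
g(2) = mex{0} = 1
g(3) = mex{0} = 1
g(4) = mex{0,1} = 2
g(5) = mex{1} = 0
g(6) = mex{1,2} = 0
g(7) = mex{0,2} = 1
g(8) = mex{0} = 1
g(9) = mex{0,1} = 2
g(10) = mex{1} = 0
So g(10) = 0.
By the Sprague-Grundy theorem, the Grundy value of a sum of independent games is the XOR of the component values.
Combined value = 13 ⊕ 0 ⊕ 0 = 13.

13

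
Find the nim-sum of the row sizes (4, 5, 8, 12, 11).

14

Compute the nim-sum pairwise:
4 XOR 5 = 1
1 XOR 8 = 9
9 XOR 12 = 5
5 XOR 11 = 14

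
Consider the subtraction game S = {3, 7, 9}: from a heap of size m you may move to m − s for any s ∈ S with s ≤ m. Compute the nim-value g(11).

3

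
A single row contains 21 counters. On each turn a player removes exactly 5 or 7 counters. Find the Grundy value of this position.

Compute g(0), g(1), … for moves {5, 7}:
k:     0  1  2  3  4  5  6  7  8  9 10 11 12 13 14 15 16 17 18 19 20 21
g(k):  0  0  0  0  0  1  1  1  1  1  2  2  0  0  0  0  0  1  1  1  1  1
So g(21) = 1.

1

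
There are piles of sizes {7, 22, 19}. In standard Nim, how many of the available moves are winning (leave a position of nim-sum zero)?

Write each in binary and XOR column by column:
  00111  (7)
  10110  (22)
  10011  (19)
  -----
  00010  (2)
The overall nim-sum is X = 2. A pile of size p has a winning move iff p XOR X < p (reduce it to p XOR X).
  7: 7 XOR 2 = 5 < 7 — winning move (to 5).
  22: 22 XOR 2 = 20 < 22 — winning move (to 20).
  19: 19 XOR 2 = 17 < 19 — winning move (to 17).
That gives 3 winning moves.

3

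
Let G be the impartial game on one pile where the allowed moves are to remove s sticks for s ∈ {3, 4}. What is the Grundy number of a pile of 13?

2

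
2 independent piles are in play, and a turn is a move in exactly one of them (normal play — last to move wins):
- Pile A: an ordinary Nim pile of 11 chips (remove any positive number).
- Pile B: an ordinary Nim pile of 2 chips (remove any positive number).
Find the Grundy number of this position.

Pile A is a plain Nim pile of size 11, so its Grundy value is 11.
Pile B is a plain Nim pile of size 2, so its Grundy value is 2.
By the Sprague-Grundy theorem, the Grundy value of a sum of independent games is the XOR of the component values.
Combined value = 11 XOR 2 = 9.

9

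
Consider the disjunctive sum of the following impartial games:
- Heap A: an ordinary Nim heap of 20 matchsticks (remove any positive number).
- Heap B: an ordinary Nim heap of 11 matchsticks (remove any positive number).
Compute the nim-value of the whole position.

Heap A is a plain Nim heap of size 20, so its Grundy value is 20.
Heap B is a plain Nim heap of size 11, so its Grundy value is 11.
The value of a disjunctive sum is the nim-sum of the parts.
Combined value = 20 ⊕ 11 = 31.

31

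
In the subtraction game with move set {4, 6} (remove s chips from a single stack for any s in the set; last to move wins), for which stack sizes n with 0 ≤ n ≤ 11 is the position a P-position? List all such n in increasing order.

Grundy values for subtraction set {4, 6}:
k:     0  1  2  3  4  5  6  7  8  9 10 11
g(k):  0  0  0  0  1  1  1  1  2  2  0  0
The P-positions (g = 0) in 0..11 are 0, 1, 2, 3, 10, 11.

0, 1, 2, 3, 10, 11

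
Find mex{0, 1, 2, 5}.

3

The values 0, 1, 2 are all present; 3 is the first non-negative integer missing from the set.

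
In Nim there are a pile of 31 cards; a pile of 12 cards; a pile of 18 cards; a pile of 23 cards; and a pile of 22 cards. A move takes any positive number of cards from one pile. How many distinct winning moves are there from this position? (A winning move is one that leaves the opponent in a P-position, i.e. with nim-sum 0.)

0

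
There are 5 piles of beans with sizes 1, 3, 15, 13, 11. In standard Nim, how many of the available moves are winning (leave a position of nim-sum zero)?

Bitwise XOR of the heap sizes:
  0001  (1)
  0011  (3)
  1111  (15)
  1101  (13)
  1011  (11)
  ----
  1011  (11)
The overall nim-sum is X = 11. A pile of size p has a winning move iff p XOR X < p (reduce it to p XOR X).
  1: 1 XOR 11 = 10 ≥ 1 — no move.
  3: 3 XOR 11 = 8 ≥ 3 — no move.
  15: 15 XOR 11 = 4 < 15 — winning move (to 4).
  13: 13 XOR 11 = 6 < 13 — winning move (to 6).
  11: 11 XOR 11 = 0 < 11 — winning move (to 0).
That gives 3 winning moves.

3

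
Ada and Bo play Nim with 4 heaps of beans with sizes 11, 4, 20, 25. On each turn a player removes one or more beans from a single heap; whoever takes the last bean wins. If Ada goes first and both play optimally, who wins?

Compute the nim-sum pairwise:
11 ^ 4 = 15
15 ^ 20 = 27
27 ^ 25 = 2
The nim-sum is 2 ≠ 0, so this is an N-position: the player to move can win; Ada has a winning move.

Ada wins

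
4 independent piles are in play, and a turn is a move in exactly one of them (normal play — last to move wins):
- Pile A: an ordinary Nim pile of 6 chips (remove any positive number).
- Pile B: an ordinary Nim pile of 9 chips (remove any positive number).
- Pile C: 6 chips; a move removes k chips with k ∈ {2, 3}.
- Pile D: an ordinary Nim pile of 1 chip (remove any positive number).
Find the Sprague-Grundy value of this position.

Pile A is a plain Nim pile of size 6, so its Grundy value is 6.
Pile B is a plain Nim pile of size 9, so its Grundy value is 9.
Build the Grundy sequence for pile C with g(k) = mex{g(k−s) : s ∈ {2, 3}, s ≤ k}:
g(0) = mex{} = 0
g(1) = mex{} = 0
g(2) = mex{0} = 1
g(3) = mex{0} = 1
g(4) = mex{0,1} = 2
g(5) = mex{1} = 0
g(6) = mex{1,2} = 0
So g(6) = 0.
Pile D is a plain Nim pile of size 1, so its Grundy value is 1.
By the Sprague-Grundy theorem, the Grundy value of a sum of independent games is the XOR of the component values.
Combined value = 6 XOR 9 XOR 0 XOR 1 = 14.

14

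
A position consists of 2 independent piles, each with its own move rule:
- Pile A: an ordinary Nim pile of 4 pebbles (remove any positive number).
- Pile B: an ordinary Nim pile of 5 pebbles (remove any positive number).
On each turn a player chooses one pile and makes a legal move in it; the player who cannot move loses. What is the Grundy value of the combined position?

1

Pile A is a plain Nim pile of size 4, so its Grundy value is 4.
Pile B is a plain Nim pile of size 5, so its Grundy value is 5.
By the Sprague-Grundy theorem, the Grundy value of a sum of independent games is the XOR of the component values.
Combined value = 4 XOR 5 = 1.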